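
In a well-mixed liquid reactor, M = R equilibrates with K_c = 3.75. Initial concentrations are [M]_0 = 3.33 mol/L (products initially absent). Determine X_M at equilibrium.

X = 0.789

Let X = conversion of M; extent ξ = 3.33·X mol/L.
Concentrations: [M] = 3.33 − 3.33X; [R] = 3.33X.
K_c = [R] / ([M]).
This equals 3.75 at X = 0.789 (the root in 0 < X < 1).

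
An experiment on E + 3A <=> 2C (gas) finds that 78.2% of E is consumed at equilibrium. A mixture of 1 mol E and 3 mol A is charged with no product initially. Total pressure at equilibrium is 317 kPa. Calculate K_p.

K_p = 0.00237 kPa^-2

Let X = conversion of E (basis 1 mol E); extent of reaction ξ = X.
Species balance: n_E = 1 − X; n_A = 3 − 3X; n_C = 2X.
Summing: n_T = 4 − 2X.
At X = 0.782: n_E = 0.218, n_A = 0.654, n_C = 1.56, n_T = 2.44.
p_i = (n_i/n_T)·P. K_p = p_C^2 / (p_E p_A^3) = 0.00237 kPa^-2.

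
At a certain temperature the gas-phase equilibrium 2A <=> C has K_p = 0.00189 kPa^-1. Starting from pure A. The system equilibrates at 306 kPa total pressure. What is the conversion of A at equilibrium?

X = 0.451

Basis: 1 mol A initially; let X = conversion of A. Extent ξ = 0.5X.
Moles: n_A = 1 − X; n_C = 0.5X.
Total moles n_T = 1 − 0.5X.
With p_i = (n_i/n_T)P, K_p = p_C / (p_A^2).
Equating to 0.00189 kPa^-1 and solving on 0 < X < 1: X = 0.451.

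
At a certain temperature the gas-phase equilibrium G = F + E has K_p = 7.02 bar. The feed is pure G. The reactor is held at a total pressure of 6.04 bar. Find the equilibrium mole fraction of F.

Let X = conversion of G (basis 1 mol G); extent of reaction ξ = X.
Mole table: n_G = 1 − X; n_F = X; n_E = X.
n_T = Σnᵢ = 1 + X.
Mole fractions y_i = n_i/n_T; K_p = p_F p_E / (p_G) with p_i = y_i·P.
Setting this equal to 7.02 bar and taking the physical root (0 < X < 1) gives X = 0.733.
Then n_F = 0.733, n_T = 1.73, so y_F = 0.423.

y_F = 0.423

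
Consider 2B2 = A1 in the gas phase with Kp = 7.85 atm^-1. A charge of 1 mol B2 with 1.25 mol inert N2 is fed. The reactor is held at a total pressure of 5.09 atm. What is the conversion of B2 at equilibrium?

Basis: 1 mol B2 initially; let X = conversion of B2. Extent ξ = 0.5X.
Mole table: n_B2 = 1 − X; n_A1 = 0.5X; n_I = 1.25 (inert).
n_T = Σnᵢ = 2.25 − 0.5X.
y_i = n_i/n_T, p_i = y_i·P. Kp = p_A1 / (p_B2^2).
Setting this equal to 7.85 atm^-1 and taking the physical root (0 < X < 1) gives X = 0.860.

X = 0.860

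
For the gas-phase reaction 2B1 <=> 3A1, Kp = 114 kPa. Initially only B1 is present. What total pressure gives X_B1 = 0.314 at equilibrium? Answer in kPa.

P = 594 kPa

Let X = conversion of B1 (basis 1 mol B1); extent of reaction ξ = 0.5X.
Species balance: n_B1 = 1 − X; n_A1 = 1.5X.
n_T = Σnᵢ = 1 + 0.5X.
Kp = p_A1^3 / (p_B1^2) with p_i = (n_i/n_T)·P.
At X = 0.314: the mole-fraction product g(X) = Π y_i^ν_i = 0.1919. Since Kp = g(X)·P^{1}, P = (Kp/g)^(1/1) = (114/0.1919)^(1/1) = 594 kPa.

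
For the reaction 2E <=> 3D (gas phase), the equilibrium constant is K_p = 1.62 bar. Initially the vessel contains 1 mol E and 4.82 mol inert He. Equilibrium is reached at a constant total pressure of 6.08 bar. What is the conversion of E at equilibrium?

X = 0.496

Take 1 mol E as basis and let X be its fractional conversion, so ξ = 0.5X.
Mole table: n_E = 1 − X; n_D = 1.5X; n_I = 4.82 (inert).
Total moles n_T = 5.82 + 0.5X.
With p_i = (n_i/n_T)P, K_p = p_D^3 / (p_E^2).
This yields a degree-3 equation in X; solving on (0,1), X = 0.496.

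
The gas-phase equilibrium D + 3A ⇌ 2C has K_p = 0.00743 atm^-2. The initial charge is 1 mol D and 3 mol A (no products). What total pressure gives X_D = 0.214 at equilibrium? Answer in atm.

Basis: 1 mol D initially; let X = conversion of D. Extent ξ = X.
Moles: n_D = 1 − X; n_A = 3 − 3X; n_C = 2X.
n_T = Σnᵢ = 4 − 2X.
K_p = p_C^2 / (p_D p_A^3) with p_i = (n_i/n_T)·P.
At X = 0.214: the mole-fraction product g(X) = Π y_i^ν_i = 0.2268. Since K_p = g(X)·P^{-2}, P = (g/K_p)^(1/2) = (0.2268/0.00743)^(1/2) = 5.53 atm.

P = 5.53 atm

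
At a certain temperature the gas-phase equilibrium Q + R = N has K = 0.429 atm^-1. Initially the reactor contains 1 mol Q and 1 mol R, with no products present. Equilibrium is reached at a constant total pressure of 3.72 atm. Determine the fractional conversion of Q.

X = 0.379

Basis: 1 mol Q initially; let X = conversion of Q. Extent ξ = X.
At extent ξ: n_Q = 1 − X; n_R = 1 − X; n_N = X.
Summing: n_T = 2 − X.
Mole fractions y_i = n_i/n_T; K = p_N / (p_Q p_R) with p_i = y_i·P.
Setting this equal to 0.429 atm^-1 and taking the physical root (0 < X < 1) gives X = 0.379.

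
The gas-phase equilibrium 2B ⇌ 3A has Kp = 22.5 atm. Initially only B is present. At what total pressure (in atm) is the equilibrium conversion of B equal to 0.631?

P = 4.75 atm

Let X = conversion of B (basis 1 mol B); extent of reaction ξ = 0.5X.
Species balance: n_B = 1 − X; n_A = 1.5X.
Summing: n_T = 1 + 0.5X.
Kp = p_A^3 / (p_B^2) with p_i = (n_i/n_T)·P.
At X = 0.631: the mole-fraction product g(X) = Π y_i^ν_i = 4.734. Since Kp = g(X)·P^{1}, P = (Kp/g)^(1/1) = (22.5/4.734)^(1/1) = 4.75 atm.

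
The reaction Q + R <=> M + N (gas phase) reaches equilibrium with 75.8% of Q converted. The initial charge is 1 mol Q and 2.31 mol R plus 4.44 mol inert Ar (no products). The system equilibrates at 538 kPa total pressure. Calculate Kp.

Let X = conversion of Q (basis 1 mol Q); extent of reaction ξ = X.
Moles: n_Q = 1 − X; n_R = 2.31 − X; n_M = X; n_N = X; n_I = 4.44 (inert).
Total moles n_T = 7.75 (Δν = 0, constant).
At X = 0.758: n_Q = 0.242, n_R = 1.55, n_M = 0.758, n_N = 0.758, n_T = 7.75.
p_i = (n_i/n_T)·P. Kp = p_M p_N / (p_Q p_R) = 1.53.

Kp = 1.53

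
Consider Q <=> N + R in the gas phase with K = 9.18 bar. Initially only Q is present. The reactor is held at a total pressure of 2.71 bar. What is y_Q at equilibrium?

y_Q = 0.065

Let X = conversion of Q (basis 1 mol Q); extent of reaction ξ = X.
At extent ξ: n_Q = 1 − X; n_N = X; n_R = X.
n_T = Σnᵢ = 1 + X.
y_i = n_i/n_T, p_i = y_i·P. K = p_N p_R / (p_Q).
Substituting and setting equal to 9.18 bar gives a polynomial in X; the root in (0,1) is X = 0.879.
Then n_Q = 0.121, n_T = 1.88, so y_Q = 0.065.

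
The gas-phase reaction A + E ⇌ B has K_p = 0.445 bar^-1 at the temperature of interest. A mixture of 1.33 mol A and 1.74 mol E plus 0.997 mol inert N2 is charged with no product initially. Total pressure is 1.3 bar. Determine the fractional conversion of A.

X = 0.185

Basis: 1.33 mol A initially; let X = conversion of A. Extent ξ = 1.33X.
Moles: n_A = 1.33 − 1.33X; n_E = 1.74 − 1.33X; n_B = 1.33X; n_I = 0.997 (inert).
Summing: n_T = 4.07 − 1.33X.
Mole fractions y_i = n_i/n_T; K_p = p_B / (p_A p_E) with p_i = y_i·P.
Substituting and setting equal to 0.445 bar^-1 gives a polynomial in X; the root in (0,1) is X = 0.185.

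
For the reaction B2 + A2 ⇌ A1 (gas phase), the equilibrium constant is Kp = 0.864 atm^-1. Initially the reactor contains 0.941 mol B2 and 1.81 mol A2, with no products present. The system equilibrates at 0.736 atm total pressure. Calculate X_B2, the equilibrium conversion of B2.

Let X = conversion of B2 (basis 0.941 mol B2); extent of reaction ξ = 0.941X.
Species balance: n_B2 = 0.941 − 0.941X; n_A2 = 1.81 − 0.941X; n_A1 = 0.941X.
Summing: n_T = 2.75 − 0.941X.
Mole fractions y_i = n_i/n_T; Kp = p_A1 / (p_B2 p_A2) with p_i = y_i·P.
This yields a degree-2 equation in X; solving on (0,1), X = 0.283.

X = 0.283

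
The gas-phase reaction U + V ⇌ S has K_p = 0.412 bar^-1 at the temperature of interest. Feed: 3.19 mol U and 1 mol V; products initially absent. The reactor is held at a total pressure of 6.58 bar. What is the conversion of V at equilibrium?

X = 0.660

Take 1 mol V as basis and let X be its fractional conversion, so ξ = X.
Moles: n_U = 3.19 − X; n_V = 1 − X; n_S = X.
Total moles n_T = 4.19 − X.
With p_i = (n_i/n_T)P, K_p = p_S / (p_U p_V).
Equating to 0.412 bar^-1 and solving on 0 < X < 1: X = 0.660.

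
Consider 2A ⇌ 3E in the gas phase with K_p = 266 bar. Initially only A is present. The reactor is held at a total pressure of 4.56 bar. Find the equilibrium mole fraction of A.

y_A = 0.110

Let X = conversion of A (basis 1 mol A); extent of reaction ξ = 0.5X.
Moles: n_A = 1 − X; n_E = 1.5X.
n_T = Σnᵢ = 1 + 0.5X.
With p_i = (n_i/n_T)P, K_p = p_E^3 / (p_A^2).
Equating to 266 bar and solving on 0 < X < 1: X = 0.844.
Then n_A = 0.156, n_T = 1.42, so y_A = 0.110.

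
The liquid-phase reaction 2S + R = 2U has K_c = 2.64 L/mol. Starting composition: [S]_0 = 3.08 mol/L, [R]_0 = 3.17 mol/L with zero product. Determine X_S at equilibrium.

Let X = conversion of S; extent ξ = 3.08X/2 mol/L.
Concentrations: [S] = 3.08 − 3.08X; [R] = 3.17 − 1.54X; [U] = 3.08X.
K_c = [U]^2 / ([S]^2 [R]).
This equals 2.64 at X = 0.701 (the root in 0 < X < 1).

X = 0.701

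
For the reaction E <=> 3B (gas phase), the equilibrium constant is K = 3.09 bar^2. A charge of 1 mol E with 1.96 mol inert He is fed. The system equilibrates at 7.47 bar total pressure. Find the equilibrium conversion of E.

Take 1 mol E as basis and let X be its fractional conversion, so ξ = X.
Mole table: n_E = 1 − X; n_B = 3X; n_I = 1.96 (inert).
Total moles n_T = 2.96 + 2X.
y_i = n_i/n_T, p_i = y_i·P. K = p_B^3 / (p_E).
Equating to 3.09 bar^2 and solving on 0 < X < 1: X = 0.264.

X = 0.264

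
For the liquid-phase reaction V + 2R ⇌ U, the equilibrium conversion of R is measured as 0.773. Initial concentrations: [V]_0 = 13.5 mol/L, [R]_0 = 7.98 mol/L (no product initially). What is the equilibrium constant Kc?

Kc = 0.0902 (mol/L)^-2

Let X = conversion of R.
Concentrations: [V] = 13.5 − 3.99X; [R] = 7.98 − 7.98X; [U] = 3.99X.
At X = 0.773: [V] = 10.4, [R] = 1.81, [U] = 3.08.
Kc = [U] / ([V] [R]^2) = 0.0902 (mol/L)^-2.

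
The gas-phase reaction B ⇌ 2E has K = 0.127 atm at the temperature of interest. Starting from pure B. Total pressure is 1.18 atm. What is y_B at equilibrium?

Basis: 1 mol B initially; let X = conversion of B. Extent ξ = X.
At extent ξ: n_B = 1 − X; n_E = 2X.
n_T = Σnᵢ = 1 + X.
Mole fractions y_i = n_i/n_T; K = p_E^2 / (p_B) with p_i = y_i·P.
Setting this equal to 0.127 atm and taking the physical root (0 < X < 1) gives X = 0.162.
Then n_B = 0.838, n_T = 1.16, so y_B = 0.721.

y_B = 0.721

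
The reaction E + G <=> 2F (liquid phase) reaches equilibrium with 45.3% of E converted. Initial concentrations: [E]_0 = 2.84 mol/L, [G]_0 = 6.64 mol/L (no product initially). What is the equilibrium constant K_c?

Let X = conversion of E.
Concentrations: [E] = 2.84 − 2.84X; [G] = 6.64 − 2.84X; [F] = 5.68X.
At X = 0.453: [E] = 1.55, [G] = 5.35, [F] = 2.57.
K_c = [F]^2 / ([E] [G]) = 0.796.

K_c = 0.796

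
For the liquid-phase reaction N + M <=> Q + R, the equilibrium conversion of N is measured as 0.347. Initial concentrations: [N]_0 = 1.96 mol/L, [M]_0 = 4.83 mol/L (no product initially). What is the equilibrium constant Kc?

Let X = conversion of N.
Concentrations: [N] = 1.96 − 1.96X; [M] = 4.83 − 1.96X; [Q] = 1.96X; [R] = 1.96X.
At X = 0.347: [N] = 1.28, [M] = 4.15, [Q] = 0.68, [R] = 0.68.
Kc = [Q] [R] / ([N] [M]) = 0.0871.

Kc = 0.0871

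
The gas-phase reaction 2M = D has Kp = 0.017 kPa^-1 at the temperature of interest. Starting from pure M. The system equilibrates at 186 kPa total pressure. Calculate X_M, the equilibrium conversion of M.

X = 0.729

Basis: 1 mol M initially; let X = conversion of M. Extent ξ = 0.5X.
At extent ξ: n_M = 1 − X; n_D = 0.5X.
Total moles n_T = 1 − 0.5X.
With p_i = (n_i/n_T)P, Kp = p_D / (p_M^2).
Substituting and setting equal to 0.017 kPa^-1 gives a polynomial in X; the root in (0,1) is X = 0.729.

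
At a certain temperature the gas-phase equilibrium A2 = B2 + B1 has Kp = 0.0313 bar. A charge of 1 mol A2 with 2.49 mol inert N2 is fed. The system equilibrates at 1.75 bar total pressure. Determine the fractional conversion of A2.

Take 1 mol A2 as basis and let X be its fractional conversion, so ξ = X.
Moles: n_A2 = 1 − X; n_B2 = X; n_B1 = X; n_I = 2.49 (inert).
n_T = Σnᵢ = 3.49 + X.
y_i = n_i/n_T, p_i = y_i·P. Kp = p_B2 p_B1 / (p_A2).
This yields a degree-2 equation in X; solving on (0,1), X = 0.227.

X = 0.227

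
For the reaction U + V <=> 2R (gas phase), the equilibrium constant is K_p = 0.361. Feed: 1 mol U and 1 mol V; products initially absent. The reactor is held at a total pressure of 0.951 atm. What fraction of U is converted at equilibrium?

Basis: 1 mol U initially; let X = conversion of U. Extent ξ = X.
Species balance: n_U = 1 − X; n_V = 1 − X; n_R = 2X.
Total moles n_T = 2 (Δν = 0, constant).
Mole fractions y_i = n_i/n_T; K_p = p_R^2 / (p_U p_V) with p_i = y_i·P.
Equating to 0.361 and solving on 0 < X < 1: X = 0.231.

X = 0.231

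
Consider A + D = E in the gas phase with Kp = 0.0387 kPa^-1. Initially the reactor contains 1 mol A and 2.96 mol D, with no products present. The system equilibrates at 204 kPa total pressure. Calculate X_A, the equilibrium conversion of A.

Let X = conversion of A (basis 1 mol A); extent of reaction ξ = X.
Mole table: n_A = 1 − X; n_D = 2.96 − X; n_E = X.
Summing: n_T = 3.96 − X.
y_i = n_i/n_T, p_i = y_i·P. Kp = p_E / (p_A p_D).
Equating to 0.0387 kPa^-1 and solving on 0 < X < 1: X = 0.843.

X = 0.843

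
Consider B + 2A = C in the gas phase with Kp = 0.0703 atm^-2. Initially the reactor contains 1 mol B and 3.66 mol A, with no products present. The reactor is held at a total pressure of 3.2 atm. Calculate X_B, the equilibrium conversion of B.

X = 0.291

Basis: 1 mol B initially; let X = conversion of B. Extent ξ = X.
Moles: n_B = 1 − X; n_A = 3.66 − 2X; n_C = X.
n_T = Σnᵢ = 4.66 − 2X.
Mole fractions y_i = n_i/n_T; Kp = p_C / (p_B p_A^2) with p_i = y_i·P.
Equating to 0.0703 atm^-2 and solving on 0 < X < 1: X = 0.291.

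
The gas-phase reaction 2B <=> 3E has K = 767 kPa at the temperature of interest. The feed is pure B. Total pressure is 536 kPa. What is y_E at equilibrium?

y_E = 0.606

Let X = conversion of B (basis 1 mol B); extent of reaction ξ = 0.5X.
Moles: n_B = 1 − X; n_E = 1.5X.
n_T = Σnᵢ = 1 + 0.5X.
With p_i = (n_i/n_T)P, K = p_E^3 / (p_B^2).
This yields a degree-3 equation in X; solving on (0,1), X = 0.506.
Then n_E = 0.759, n_T = 1.25, so y_E = 0.606.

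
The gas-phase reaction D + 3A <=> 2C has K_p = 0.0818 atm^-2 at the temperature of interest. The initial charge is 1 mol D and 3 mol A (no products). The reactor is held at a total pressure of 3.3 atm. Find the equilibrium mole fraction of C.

y_C = 0.197

Let X = conversion of D (basis 1 mol D); extent of reaction ξ = X.
Moles: n_D = 1 − X; n_A = 3 − 3X; n_C = 2X.
Total moles n_T = 4 − 2X.
With p_i = (n_i/n_T)P, K_p = p_C^2 / (p_D p_A^3).
Substituting and setting equal to 0.0818 atm^-2 gives a polynomial in X; the root in (0,1) is X = 0.330.
Then n_C = 0.66, n_T = 3.34, so y_C = 0.197.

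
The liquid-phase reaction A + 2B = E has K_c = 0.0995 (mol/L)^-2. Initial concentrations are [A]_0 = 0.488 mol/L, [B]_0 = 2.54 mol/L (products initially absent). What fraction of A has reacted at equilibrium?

X = 0.329

Let X = conversion of A; extent ξ = 0.488·X mol/L.
Concentrations: [A] = 0.488 − 0.488X; [B] = 2.54 − 0.976X; [E] = 0.488X.
K_c = [E] / ([A] [B]^2).
This equals 0.0995 at X = 0.329 (the root in 0 < X < 1).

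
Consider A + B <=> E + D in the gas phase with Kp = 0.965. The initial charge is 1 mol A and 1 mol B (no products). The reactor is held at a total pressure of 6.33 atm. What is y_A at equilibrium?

y_A = 0.252

Take 1 mol A as basis and let X be its fractional conversion, so ξ = X.
Mole table: n_A = 1 − X; n_B = 1 − X; n_E = X; n_D = X.
Since Δν = 0, n_T = 2 throughout.
y_i = n_i/n_T, p_i = y_i·P. Kp = p_E p_D / (p_A p_B).
Setting this equal to 0.965 and taking the physical root (0 < X < 1) gives X = 0.496.
Then n_A = 0.504, n_T = 2, so y_A = 0.252.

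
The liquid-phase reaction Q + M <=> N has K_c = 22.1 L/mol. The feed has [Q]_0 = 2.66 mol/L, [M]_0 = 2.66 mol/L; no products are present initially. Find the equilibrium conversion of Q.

X = 0.878

Let X = conversion of Q; extent ξ = 2.66·X mol/L.
Concentrations: [Q] = 2.66 − 2.66X; [M] = 2.66 − 2.66X; [N] = 2.66X.
K_c = [N] / ([Q] [M]).
Solving K_c = 22.1 for X ∈ (0,1): X = 0.878.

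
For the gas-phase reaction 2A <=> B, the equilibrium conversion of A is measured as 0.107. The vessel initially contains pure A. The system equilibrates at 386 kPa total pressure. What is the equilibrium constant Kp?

Basis: 1 mol A initially; let X = conversion of A. Extent ξ = 0.5X.
Mole table: n_A = 1 − X; n_B = 0.5X.
n_T = Σnᵢ = 1 − 0.5X.
At X = 0.107: n_A = 0.893, n_B = 0.0535, n_T = 0.947.
p_i = (n_i/n_T)·P. Kp = p_B / (p_A^2) = 0.000165 kPa^-1.

Kp = 0.000165 kPa^-1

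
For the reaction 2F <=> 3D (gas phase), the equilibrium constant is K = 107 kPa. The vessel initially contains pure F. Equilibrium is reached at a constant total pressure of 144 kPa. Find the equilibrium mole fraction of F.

Basis: 1 mol F initially; let X = conversion of F. Extent ξ = 0.5X.
Mole table: n_F = 1 − X; n_D = 1.5X.
n_T = Σnᵢ = 1 + 0.5X.
Mole fractions y_i = n_i/n_T; K = p_D^3 / (p_F^2) with p_i = y_i·P.
Equating to 107 kPa and solving on 0 < X < 1: X = 0.439.
Then n_F = 0.561, n_T = 1.22, so y_F = 0.460.

y_F = 0.460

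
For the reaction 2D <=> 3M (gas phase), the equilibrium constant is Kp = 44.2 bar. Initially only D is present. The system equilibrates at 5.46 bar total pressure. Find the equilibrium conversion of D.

X = 0.684

Take 1 mol D as basis and let X be its fractional conversion, so ξ = 0.5X.
Moles: n_D = 1 − X; n_M = 1.5X.
Summing: n_T = 1 + 0.5X.
y_i = n_i/n_T, p_i = y_i·P. Kp = p_M^3 / (p_D^2).
Substituting and setting equal to 44.2 bar gives a polynomial in X; the root in (0,1) is X = 0.684.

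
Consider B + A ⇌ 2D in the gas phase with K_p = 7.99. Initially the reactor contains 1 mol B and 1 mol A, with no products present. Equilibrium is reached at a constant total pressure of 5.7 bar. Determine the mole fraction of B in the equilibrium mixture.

Basis: 1 mol B initially; let X = conversion of B. Extent ξ = X.
Moles: n_B = 1 − X; n_A = 1 − X; n_D = 2X.
Since Δν = 0, n_T = 2 throughout.
Mole fractions y_i = n_i/n_T; K_p = p_D^2 / (p_B p_A) with p_i = y_i·P.
Setting this equal to 7.99 and taking the physical root (0 < X < 1) gives X = 0.586.
Then n_B = 0.414, n_T = 2, so y_B = 0.207.

y_B = 0.207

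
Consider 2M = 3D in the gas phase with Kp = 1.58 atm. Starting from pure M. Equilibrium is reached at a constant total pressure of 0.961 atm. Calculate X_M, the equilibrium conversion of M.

X = 0.521

Basis: 1 mol M initially; let X = conversion of M. Extent ξ = 0.5X.
Moles: n_M = 1 − X; n_D = 1.5X.
Summing: n_T = 1 + 0.5X.
With p_i = (n_i/n_T)P, Kp = p_D^3 / (p_M^2).
This yields a degree-3 equation in X; solving on (0,1), X = 0.521.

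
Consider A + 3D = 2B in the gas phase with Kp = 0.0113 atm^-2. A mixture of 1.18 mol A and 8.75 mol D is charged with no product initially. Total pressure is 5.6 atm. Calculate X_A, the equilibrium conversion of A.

X = 0.443

Take 1.18 mol A as basis and let X be its fractional conversion, so ξ = 1.18X.
At extent ξ: n_A = 1.18 − 1.18X; n_D = 8.75 − 3.54X; n_B = 2.36X.
Summing: n_T = 9.93 − 2.36X.
y_i = n_i/n_T, p_i = y_i·P. Kp = p_B^2 / (p_A p_D^3).
Substituting and setting equal to 0.0113 atm^-2 gives a polynomial in X; the root in (0,1) is X = 0.443.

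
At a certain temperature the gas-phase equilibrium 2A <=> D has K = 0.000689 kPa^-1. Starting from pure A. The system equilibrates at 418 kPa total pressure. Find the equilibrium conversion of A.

Basis: 1 mol A initially; let X = conversion of A. Extent ξ = 0.5X.
Species balance: n_A = 1 − X; n_D = 0.5X.
Summing: n_T = 1 − 0.5X.
Mole fractions y_i = n_i/n_T; K = p_D / (p_A^2) with p_i = y_i·P.
Substituting and setting equal to 0.000689 kPa^-1 gives a polynomial in X; the root in (0,1) is X = 0.318.

X = 0.318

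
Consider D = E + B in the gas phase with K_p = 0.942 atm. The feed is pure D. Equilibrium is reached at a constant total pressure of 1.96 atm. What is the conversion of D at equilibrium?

X = 0.570

Let X = conversion of D (basis 1 mol D); extent of reaction ξ = X.
At extent ξ: n_D = 1 − X; n_E = X; n_B = X.
Total moles n_T = 1 + X.
With p_i = (n_i/n_T)P, K_p = p_E p_B / (p_D).
Setting this equal to 0.942 atm and taking the physical root (0 < X < 1) gives X = 0.570.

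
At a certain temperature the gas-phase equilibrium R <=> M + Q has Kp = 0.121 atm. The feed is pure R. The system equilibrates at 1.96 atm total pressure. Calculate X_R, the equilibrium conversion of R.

Take 1 mol R as basis and let X be its fractional conversion, so ξ = X.
Species balance: n_R = 1 − X; n_M = X; n_Q = X.
Summing: n_T = 1 + X.
Mole fractions y_i = n_i/n_T; Kp = p_M p_Q / (p_R) with p_i = y_i·P.
Substituting and setting equal to 0.121 atm gives a polynomial in X; the root in (0,1) is X = 0.241.

X = 0.241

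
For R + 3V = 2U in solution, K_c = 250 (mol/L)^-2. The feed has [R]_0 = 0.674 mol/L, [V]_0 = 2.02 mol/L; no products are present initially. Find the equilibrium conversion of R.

Let X = conversion of R; extent ξ = 0.674·X mol/L.
Concentrations: [R] = 0.674 − 0.674X; [V] = 2.02 − 2.02X; [U] = 1.35X.
K_c = [U]^2 / ([R] [V]^3).
This equals 250 at X = 0.826 (the root in 0 < X < 1).

X = 0.826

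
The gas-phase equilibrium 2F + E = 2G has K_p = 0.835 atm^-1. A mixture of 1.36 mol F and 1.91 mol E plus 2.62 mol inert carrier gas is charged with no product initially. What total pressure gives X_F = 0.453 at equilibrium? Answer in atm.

P = 2.86 atm

Let X = conversion of F (basis 1.36 mol F); extent of reaction ξ = 0.68X.
At extent ξ: n_F = 1.36 − 1.36X; n_E = 1.91 − 0.68X; n_G = 1.36X; n_I = 2.62 (inert).
Summing: n_T = 5.89 − 0.68X.
K_p = p_G^2 / (p_F^2 p_E) with p_i = (n_i/n_T)·P.
At X = 0.453: the mole-fraction product g(X) = Π y_i^ν_i = 2.39. Since K_p = g(X)·P^{-1}, P = (g/K_p)^(1/1) = (2.39/0.835)^(1/1) = 2.86 atm.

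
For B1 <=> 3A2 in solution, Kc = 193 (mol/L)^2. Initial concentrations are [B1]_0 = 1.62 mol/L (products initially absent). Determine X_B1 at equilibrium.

Let X = conversion of B1; extent ξ = 1.62·X mol/L.
Concentrations: [B1] = 1.62 − 1.62X; [A2] = 4.86X.
Kc = [A2]^3 / ([B1]).
Setting equal to 193 and solving for X on (0,1) gives X = 0.807.

X = 0.807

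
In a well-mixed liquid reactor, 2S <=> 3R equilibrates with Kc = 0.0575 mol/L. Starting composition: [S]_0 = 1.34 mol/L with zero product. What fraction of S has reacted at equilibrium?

Let X = conversion of S; extent ξ = 1.34X/2 mol/L.
Concentrations: [S] = 1.34 − 1.34X; [R] = 2.01X.
Kc = [R]^3 / ([S]^2).
This equals 0.0575 at X = 0.201 (the root in 0 < X < 1).

X = 0.201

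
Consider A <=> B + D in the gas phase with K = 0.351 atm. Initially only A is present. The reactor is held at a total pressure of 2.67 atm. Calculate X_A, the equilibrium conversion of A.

Let X = conversion of A (basis 1 mol A); extent of reaction ξ = X.
Moles: n_A = 1 − X; n_B = X; n_D = X.
n_T = Σnᵢ = 1 + X.
y_i = n_i/n_T, p_i = y_i·P. K = p_B p_D / (p_A).
Substituting and setting equal to 0.351 atm gives a polynomial in X; the root in (0,1) is X = 0.341.

X = 0.341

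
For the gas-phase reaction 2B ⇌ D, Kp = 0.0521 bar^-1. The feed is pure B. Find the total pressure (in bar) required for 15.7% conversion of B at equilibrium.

P = 1.95 bar

Basis: 1 mol B initially; let X = conversion of B. Extent ξ = 0.5X.
At extent ξ: n_B = 1 − X; n_D = 0.5X.
Total moles n_T = 1 − 0.5X.
Kp = p_D / (p_B^2) with p_i = (n_i/n_T)·P.
At X = 0.157: the mole-fraction product g(X) = Π y_i^ν_i = 0.1018. Since Kp = g(X)·P^{-1}, P = (g/Kp)^(1/1) = (0.1018/0.0521)^(1/1) = 1.95 bar.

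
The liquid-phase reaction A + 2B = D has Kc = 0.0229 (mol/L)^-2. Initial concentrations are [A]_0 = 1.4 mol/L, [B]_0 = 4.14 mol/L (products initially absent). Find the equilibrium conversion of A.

Let X = conversion of A; extent ξ = 1.4·X mol/L.
Concentrations: [A] = 1.4 − 1.4X; [B] = 4.14 − 2.8X; [D] = 1.4X.
Kc = [D] / ([A] [B]^2).
Solving Kc = 0.0229 for X ∈ (0,1): X = 0.221.

X = 0.221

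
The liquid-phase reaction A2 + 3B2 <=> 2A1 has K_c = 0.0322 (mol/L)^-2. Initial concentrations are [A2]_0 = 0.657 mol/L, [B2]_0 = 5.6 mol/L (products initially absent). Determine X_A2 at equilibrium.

Let X = conversion of A2; extent ξ = 0.657·X mol/L.
Concentrations: [A2] = 0.657 − 0.657X; [B2] = 5.6 − 1.97X; [A1] = 1.31X.
K_c = [A1]^2 / ([A2] [B2]^3).
Setting equal to 0.0322 and solving for X on (0,1) gives X = 0.622.

X = 0.622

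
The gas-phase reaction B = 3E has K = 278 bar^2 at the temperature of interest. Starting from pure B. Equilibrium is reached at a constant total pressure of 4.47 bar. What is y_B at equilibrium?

Take 1 mol B as basis and let X be its fractional conversion, so ξ = X.
Species balance: n_B = 1 − X; n_E = 3X.
n_T = Σnᵢ = 1 + 2X.
With p_i = (n_i/n_T)P, K = p_E^3 / (p_B).
Equating to 278 bar^2 and solving on 0 < X < 1: X = 0.840.
Then n_B = 0.16, n_T = 2.68, so y_B = 0.060.

y_B = 0.060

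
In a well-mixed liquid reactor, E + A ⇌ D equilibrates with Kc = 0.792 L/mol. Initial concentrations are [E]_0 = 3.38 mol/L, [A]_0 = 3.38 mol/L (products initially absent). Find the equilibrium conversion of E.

X = 0.548

Let X = conversion of E; extent ξ = 3.38·X mol/L.
Concentrations: [E] = 3.38 − 3.38X; [A] = 3.38 − 3.38X; [D] = 3.38X.
Kc = [D] / ([E] [A]).
This equals 0.792 at X = 0.548 (the root in 0 < X < 1).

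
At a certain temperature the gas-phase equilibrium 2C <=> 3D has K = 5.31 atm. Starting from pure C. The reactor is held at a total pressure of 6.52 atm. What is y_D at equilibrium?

y_D = 0.549

Take 1 mol C as basis and let X be its fractional conversion, so ξ = 0.5X.
Moles: n_C = 1 − X; n_D = 1.5X.
n_T = Σnᵢ = 1 + 0.5X.
Mole fractions y_i = n_i/n_T; K = p_D^3 / (p_C^2) with p_i = y_i·P.
Equating to 5.31 atm and solving on 0 < X < 1: X = 0.448.
Then n_D = 0.672, n_T = 1.22, so y_D = 0.549.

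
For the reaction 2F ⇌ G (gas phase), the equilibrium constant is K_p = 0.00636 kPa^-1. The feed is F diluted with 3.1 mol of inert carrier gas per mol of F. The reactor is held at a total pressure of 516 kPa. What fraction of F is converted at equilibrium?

X = 0.473

Let X = conversion of F (basis 1 mol F); extent of reaction ξ = 0.5X.
At extent ξ: n_F = 1 − X; n_G = 0.5X; n_I = 3.1 (inert).
n_T = Σnᵢ = 4.1 − 0.5X.
With p_i = (n_i/n_T)P, K_p = p_G / (p_F^2).
Setting this equal to 0.00636 kPa^-1 and taking the physical root (0 < X < 1) gives X = 0.473.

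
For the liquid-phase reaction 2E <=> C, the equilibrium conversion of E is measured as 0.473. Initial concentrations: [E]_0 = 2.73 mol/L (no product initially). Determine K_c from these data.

Let X = conversion of E.
Concentrations: [E] = 2.73 − 2.73X; [C] = 1.36X.
At X = 0.473: [E] = 1.44, [C] = 0.646.
K_c = [C] / ([E]^2) = 0.312 L/mol.

K_c = 0.312 L/mol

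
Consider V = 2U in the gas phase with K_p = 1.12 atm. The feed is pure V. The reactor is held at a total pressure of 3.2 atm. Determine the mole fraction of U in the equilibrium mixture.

y_U = 0.442

Let X = conversion of V (basis 1 mol V); extent of reaction ξ = X.
Moles: n_V = 1 − X; n_U = 2X.
n_T = Σnᵢ = 1 + X.
With p_i = (n_i/n_T)P, K_p = p_U^2 / (p_V).
Substituting and setting equal to 1.12 atm gives a polynomial in X; the root in (0,1) is X = 0.284.
Then n_U = 0.567, n_T = 1.28, so y_U = 0.442.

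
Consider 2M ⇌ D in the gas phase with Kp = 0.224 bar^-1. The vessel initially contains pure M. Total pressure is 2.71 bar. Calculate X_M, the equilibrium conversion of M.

Basis: 1 mol M initially; let X = conversion of M. Extent ξ = 0.5X.
Moles: n_M = 1 − X; n_D = 0.5X.
Total moles n_T = 1 − 0.5X.
With p_i = (n_i/n_T)P, Kp = p_D / (p_M^2).
Setting this equal to 0.224 bar^-1 and taking the physical root (0 < X < 1) gives X = 0.460.

X = 0.460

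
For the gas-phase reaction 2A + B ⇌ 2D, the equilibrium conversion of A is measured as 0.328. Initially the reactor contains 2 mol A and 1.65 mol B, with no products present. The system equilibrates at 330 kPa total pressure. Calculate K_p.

Let X = conversion of A (basis 2 mol A); extent of reaction ξ = X.
Species balance: n_A = 2 − 2X; n_B = 1.65 − X; n_D = 2X.
n_T = Σnᵢ = 3.65 − X.
At X = 0.328: n_A = 1.34, n_B = 1.32, n_D = 0.656, n_T = 3.32.
p_i = (n_i/n_T)·P. K_p = p_D^2 / (p_A^2 p_B) = 0.00181 kPa^-1.

K_p = 0.00181 kPa^-1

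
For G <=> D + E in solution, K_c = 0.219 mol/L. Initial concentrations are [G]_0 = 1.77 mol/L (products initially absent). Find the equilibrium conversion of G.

X = 0.295

Let X = conversion of G; extent ξ = 1.77·X mol/L.
Concentrations: [G] = 1.77 − 1.77X; [D] = 1.77X; [E] = 1.77X.
K_c = [D] [E] / ([G]).
Setting equal to 0.219 and solving for X on (0,1) gives X = 0.295.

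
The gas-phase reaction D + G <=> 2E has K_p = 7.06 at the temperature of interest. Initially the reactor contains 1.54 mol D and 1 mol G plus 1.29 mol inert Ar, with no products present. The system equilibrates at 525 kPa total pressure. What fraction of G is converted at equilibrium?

X = 0.687

Take 1 mol G as basis and let X be its fractional conversion, so ξ = X.
Species balance: n_D = 1.54 − X; n_G = 1 − X; n_E = 2X; n_I = 1.29 (inert).
n_T stays at 3.83 (no change in mole number).
Mole fractions y_i = n_i/n_T; K_p = p_E^2 / (p_D p_G) with p_i = y_i·P.
Equating to 7.06 and solving on 0 < X < 1: X = 0.687.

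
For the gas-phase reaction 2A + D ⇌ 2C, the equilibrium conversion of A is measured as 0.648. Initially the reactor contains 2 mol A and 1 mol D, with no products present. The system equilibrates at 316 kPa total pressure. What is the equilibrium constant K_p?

Basis: 2 mol A initially; let X = conversion of A. Extent ξ = X.
Mole table: n_A = 2 − 2X; n_D = 1 − X; n_C = 2X.
Total moles n_T = 3 − X.
At X = 0.648: n_A = 0.704, n_D = 0.352, n_C = 1.3, n_T = 2.35.
p_i = (n_i/n_T)·P. K_p = p_C^2 / (p_A^2 p_D) = 0.0717 kPa^-1.

K_p = 0.0717 kPa^-1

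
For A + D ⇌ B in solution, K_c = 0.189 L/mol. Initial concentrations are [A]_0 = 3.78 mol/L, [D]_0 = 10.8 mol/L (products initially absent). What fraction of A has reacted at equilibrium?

Let X = conversion of A; extent ξ = 3.78·X mol/L.
Concentrations: [A] = 3.78 − 3.78X; [D] = 10.8 − 3.78X; [B] = 3.78X.
K_c = [B] / ([A] [D]).
Solving K_c = 0.189 for X ∈ (0,1): X = 0.616.

X = 0.616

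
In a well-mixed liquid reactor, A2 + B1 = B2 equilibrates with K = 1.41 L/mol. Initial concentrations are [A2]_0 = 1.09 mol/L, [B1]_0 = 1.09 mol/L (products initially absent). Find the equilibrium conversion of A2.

Let X = conversion of A2; extent ξ = 1.09·X mol/L.
Concentrations: [A2] = 1.09 − 1.09X; [B1] = 1.09 − 1.09X; [B2] = 1.09X.
K = [B2] / ([A2] [B1]).
This equals 1.41 at X = 0.456 (the root in 0 < X < 1).

X = 0.456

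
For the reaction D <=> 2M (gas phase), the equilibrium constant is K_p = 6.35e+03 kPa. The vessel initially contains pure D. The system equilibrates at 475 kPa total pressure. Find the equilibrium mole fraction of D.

y_D = 0.065

Let X = conversion of D (basis 1 mol D); extent of reaction ξ = X.
Moles: n_D = 1 − X; n_M = 2X.
Total moles n_T = 1 + X.
Mole fractions y_i = n_i/n_T; K_p = p_M^2 / (p_D) with p_i = y_i·P.
This yields a degree-2 equation in X; solving on (0,1), X = 0.877.
Then n_D = 0.123, n_T = 1.88, so y_D = 0.065.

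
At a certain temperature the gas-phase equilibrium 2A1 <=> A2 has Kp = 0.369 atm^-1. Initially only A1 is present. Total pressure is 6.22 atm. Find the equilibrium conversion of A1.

X = 0.687

Basis: 1 mol A1 initially; let X = conversion of A1. Extent ξ = 0.5X.
Mole table: n_A1 = 1 − X; n_A2 = 0.5X.
Summing: n_T = 1 − 0.5X.
With p_i = (n_i/n_T)P, Kp = p_A2 / (p_A1^2).
Equating to 0.369 atm^-1 and solving on 0 < X < 1: X = 0.687.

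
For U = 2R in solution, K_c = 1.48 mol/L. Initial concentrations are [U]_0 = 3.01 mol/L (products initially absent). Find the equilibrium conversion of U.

Let X = conversion of U; extent ξ = 3.01·X mol/L.
Concentrations: [U] = 3.01 − 3.01X; [R] = 6.02X.
K_c = [R]^2 / ([U]).
Solving K_c = 1.48 for X ∈ (0,1): X = 0.294.

X = 0.294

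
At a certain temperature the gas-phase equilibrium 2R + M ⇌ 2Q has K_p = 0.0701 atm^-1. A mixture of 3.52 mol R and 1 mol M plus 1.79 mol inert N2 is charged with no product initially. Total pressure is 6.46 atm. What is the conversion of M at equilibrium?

Take 1 mol M as basis and let X be its fractional conversion, so ξ = X.
Species balance: n_R = 3.52 − 2X; n_M = 1 − X; n_Q = 2X; n_I = 1.79 (inert).
Summing: n_T = 6.31 − X.
y_i = n_i/n_T, p_i = y_i·P. K_p = p_Q^2 / (p_R^2 p_M).
Equating to 0.0701 atm^-1 and solving on 0 < X < 1: X = 0.325.

X = 0.325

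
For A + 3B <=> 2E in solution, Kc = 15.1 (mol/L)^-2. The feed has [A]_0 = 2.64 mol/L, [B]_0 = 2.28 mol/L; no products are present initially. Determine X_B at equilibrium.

Let X = conversion of B; extent ξ = 2.28X/3 mol/L.
Concentrations: [A] = 2.64 − 0.76X; [B] = 2.28 − 2.28X; [E] = 1.52X.
Kc = [E]^2 / ([A] [B]^3).
This equals 15.1 at X = 0.835 (the root in 0 < X < 1).

X = 0.835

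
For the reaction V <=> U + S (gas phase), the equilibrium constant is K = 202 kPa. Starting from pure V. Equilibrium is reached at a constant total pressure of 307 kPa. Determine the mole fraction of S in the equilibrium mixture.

y_S = 0.386

Let X = conversion of V (basis 1 mol V); extent of reaction ξ = X.
Species balance: n_V = 1 − X; n_U = X; n_S = X.
Total moles n_T = 1 + X.
y_i = n_i/n_T, p_i = y_i·P. K = p_U p_S / (p_V).
Equating to 202 kPa and solving on 0 < X < 1: X = 0.630.
Then n_S = 0.63, n_T = 1.63, so y_S = 0.386.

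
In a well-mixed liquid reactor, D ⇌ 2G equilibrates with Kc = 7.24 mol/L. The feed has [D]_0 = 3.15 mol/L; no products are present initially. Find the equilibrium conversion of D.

Let X = conversion of D; extent ξ = 3.15·X mol/L.
Concentrations: [D] = 3.15 − 3.15X; [G] = 6.3X.
Kc = [G]^2 / ([D]).
Solving Kc = 7.24 for X ∈ (0,1): X = 0.523.

X = 0.523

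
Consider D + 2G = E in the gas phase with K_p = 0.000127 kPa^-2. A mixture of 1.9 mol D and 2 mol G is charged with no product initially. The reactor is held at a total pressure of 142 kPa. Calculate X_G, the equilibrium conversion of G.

Basis: 2 mol G initially; let X = conversion of G. Extent ξ = X.
Species balance: n_D = 1.9 − X; n_G = 2 − 2X; n_E = X.
n_T = Σnᵢ = 3.9 − 2X.
y_i = n_i/n_T, p_i = y_i·P. K_p = p_E / (p_D p_G^2).
Equating to 0.000127 kPa^-2 and solving on 0 < X < 1: X = 0.470.

X = 0.470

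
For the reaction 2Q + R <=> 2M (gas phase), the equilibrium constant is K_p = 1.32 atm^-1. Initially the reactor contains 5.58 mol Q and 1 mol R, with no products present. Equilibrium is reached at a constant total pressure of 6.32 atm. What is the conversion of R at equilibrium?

X = 0.863

Let X = conversion of R (basis 1 mol R); extent of reaction ξ = X.
Moles: n_Q = 5.58 − 2X; n_R = 1 − X; n_M = 2X.
Total moles n_T = 6.58 − X.
Mole fractions y_i = n_i/n_T; K_p = p_M^2 / (p_Q^2 p_R) with p_i = y_i·P.
This yields a degree-3 equation in X; solving on (0,1), X = 0.863.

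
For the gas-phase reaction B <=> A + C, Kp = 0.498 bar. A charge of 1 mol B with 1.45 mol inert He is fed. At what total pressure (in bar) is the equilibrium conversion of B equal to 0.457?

Basis: 1 mol B initially; let X = conversion of B. Extent ξ = X.
Mole table: n_B = 1 − X; n_A = X; n_C = X; n_I = 1.45 (inert).
n_T = Σnᵢ = 2.45 + X.
Kp = p_A p_C / (p_B) with p_i = (n_i/n_T)·P.
At X = 0.457: the mole-fraction product g(X) = Π y_i^ν_i = 0.1323. Since Kp = g(X)·P^{1}, P = (Kp/g)^(1/1) = (0.498/0.1323)^(1/1) = 3.76 bar.

P = 3.76 bar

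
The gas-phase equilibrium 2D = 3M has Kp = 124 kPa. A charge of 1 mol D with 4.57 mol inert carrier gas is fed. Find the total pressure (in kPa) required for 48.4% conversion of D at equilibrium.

Let X = conversion of D (basis 1 mol D); extent of reaction ξ = 0.5X.
Species balance: n_D = 1 − X; n_M = 1.5X; n_I = 4.57 (inert).
n_T = Σnᵢ = 5.57 + 0.5X.
Kp = p_M^3 / (p_D^2) with p_i = (n_i/n_T)·P.
At X = 0.484: the mole-fraction product g(X) = Π y_i^ν_i = 0.2473. Since Kp = g(X)·P^{1}, P = (Kp/g)^(1/1) = (124/0.2473)^(1/1) = 501 kPa.

P = 501 kPa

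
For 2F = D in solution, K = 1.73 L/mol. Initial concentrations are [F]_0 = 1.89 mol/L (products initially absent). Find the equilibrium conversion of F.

X = 0.678

Let X = conversion of F; extent ξ = 1.89X/2 mol/L.
Concentrations: [F] = 1.89 − 1.89X; [D] = 0.945X.
K = [D] / ([F]^2).
Setting equal to 1.73 and solving for X on (0,1) gives X = 0.678.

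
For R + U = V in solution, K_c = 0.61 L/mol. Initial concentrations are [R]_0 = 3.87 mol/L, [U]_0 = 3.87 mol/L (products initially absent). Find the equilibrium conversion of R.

Let X = conversion of R; extent ξ = 3.87·X mol/L.
Concentrations: [R] = 3.87 − 3.87X; [U] = 3.87 − 3.87X; [V] = 3.87X.
K_c = [V] / ([R] [U]).
Solving K_c = 0.61 for X ∈ (0,1): X = 0.527.

X = 0.527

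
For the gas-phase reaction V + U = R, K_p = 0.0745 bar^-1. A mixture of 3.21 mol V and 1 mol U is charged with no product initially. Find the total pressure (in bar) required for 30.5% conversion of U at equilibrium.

Take 1 mol U as basis and let X be its fractional conversion, so ξ = X.
Mole table: n_V = 3.21 − X; n_U = 1 − X; n_R = X.
Total moles n_T = 4.21 − X.
K_p = p_R / (p_V p_U) with p_i = (n_i/n_T)·P.
At X = 0.305: the mole-fraction product g(X) = Π y_i^ν_i = 0.5899. Since K_p = g(X)·P^{-1}, P = (g/K_p)^(1/1) = (0.5899/0.0745)^(1/1) = 7.92 bar.

P = 7.92 bar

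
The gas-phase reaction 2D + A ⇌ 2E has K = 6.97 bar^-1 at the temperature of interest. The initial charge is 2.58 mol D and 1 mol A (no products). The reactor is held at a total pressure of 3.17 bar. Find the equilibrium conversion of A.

X = 0.751

Take 1 mol A as basis and let X be its fractional conversion, so ξ = X.
Moles: n_D = 2.58 − 2X; n_A = 1 − X; n_E = 2X.
n_T = Σnᵢ = 3.58 − X.
y_i = n_i/n_T, p_i = y_i·P. K = p_E^2 / (p_D^2 p_A).
Setting this equal to 6.97 bar^-1 and taking the physical root (0 < X < 1) gives X = 0.751.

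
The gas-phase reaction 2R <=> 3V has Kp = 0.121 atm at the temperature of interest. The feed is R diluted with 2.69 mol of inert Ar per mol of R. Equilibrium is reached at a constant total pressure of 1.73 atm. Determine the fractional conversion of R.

X = 0.330

Let X = conversion of R (basis 1 mol R); extent of reaction ξ = 0.5X.
At extent ξ: n_R = 1 − X; n_V = 1.5X; n_I = 2.69 (inert).
n_T = Σnᵢ = 3.69 + 0.5X.
With p_i = (n_i/n_T)P, Kp = p_V^3 / (p_R^2).
Equating to 0.121 atm and solving on 0 < X < 1: X = 0.330.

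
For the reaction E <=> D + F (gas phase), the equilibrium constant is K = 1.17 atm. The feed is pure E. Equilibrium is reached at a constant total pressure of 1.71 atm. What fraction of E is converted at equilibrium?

Take 1 mol E as basis and let X be its fractional conversion, so ξ = X.
Moles: n_E = 1 − X; n_D = X; n_F = X.
Total moles n_T = 1 + X.
y_i = n_i/n_T, p_i = y_i·P. K = p_D p_F / (p_E).
Equating to 1.17 atm and solving on 0 < X < 1: X = 0.637.

X = 0.637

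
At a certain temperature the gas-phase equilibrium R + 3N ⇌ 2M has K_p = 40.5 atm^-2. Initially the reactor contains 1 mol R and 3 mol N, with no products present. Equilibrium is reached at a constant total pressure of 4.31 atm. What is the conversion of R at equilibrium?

Let X = conversion of R (basis 1 mol R); extent of reaction ξ = X.
Moles: n_R = 1 − X; n_N = 3 − 3X; n_M = 2X.
n_T = Σnᵢ = 4 − 2X.
Mole fractions y_i = n_i/n_T; K_p = p_M^2 / (p_R p_N^3) with p_i = y_i·P.
Setting this equal to 40.5 atm^-2 and taking the physical root (0 < X < 1) gives X = 0.835.

X = 0.835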